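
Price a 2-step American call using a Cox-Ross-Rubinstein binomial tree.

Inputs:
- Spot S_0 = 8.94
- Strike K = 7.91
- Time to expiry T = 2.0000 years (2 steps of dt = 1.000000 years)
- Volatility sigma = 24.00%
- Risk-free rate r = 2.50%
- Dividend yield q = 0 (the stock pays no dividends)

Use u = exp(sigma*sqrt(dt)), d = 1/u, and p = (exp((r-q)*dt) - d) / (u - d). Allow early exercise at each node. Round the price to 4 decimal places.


dt = T/N = 1.000000
u = exp(sigma*sqrt(dt)) = 1.271249; d = 1/u = 0.786628
p = (exp((r-q)*dt) - d) / (u - d) = 0.492523
Discount per step: exp(-r*dt) = 0.975310
Stock lattice S(k, i) with i counting down-moves:
  k=0: S(0,0) = 8.9400
  k=1: S(1,0) = 11.3650; S(1,1) = 7.0325
  k=2: S(2,0) = 14.4477; S(2,1) = 8.9400; S(2,2) = 5.5319
Terminal payoffs V(N, i) = max(S_T - K, 0):
  V(2,0) = 6.537705; V(2,1) = 1.030000; V(2,2) = 0.000000
Backward induction: V(k, i) = exp(-r*dt) * [p * V(k+1, i) + (1-p) * V(k+1, i+1)]; then take max(V_cont, immediate exercise) for American.
  V(1,0) = exp(-r*dt) * [p*6.537705 + (1-p)*1.030000] = 3.650266; exercise = 3.454967; V(1,0) = max -> 3.650266
  V(1,1) = exp(-r*dt) * [p*1.030000 + (1-p)*0.000000] = 0.494774; exercise = 0.000000; V(1,1) = max -> 0.494774
  V(0,0) = exp(-r*dt) * [p*3.650266 + (1-p)*0.494774] = 1.998339; exercise = 1.030000; V(0,0) = max -> 1.998339

Answer: Price = V(0,0) = 1.9983


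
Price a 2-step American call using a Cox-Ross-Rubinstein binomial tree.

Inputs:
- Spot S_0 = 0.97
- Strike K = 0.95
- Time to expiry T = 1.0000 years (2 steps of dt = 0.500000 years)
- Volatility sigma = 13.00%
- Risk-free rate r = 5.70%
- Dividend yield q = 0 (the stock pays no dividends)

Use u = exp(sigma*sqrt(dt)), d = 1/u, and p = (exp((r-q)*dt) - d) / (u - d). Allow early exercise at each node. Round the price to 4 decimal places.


Answer: Price = V(0,0) = 0.0907

Derivation:
dt = T/N = 0.500000
u = exp(sigma*sqrt(dt)) = 1.096281; d = 1/u = 0.912175
p = (exp((r-q)*dt) - d) / (u - d) = 0.634064
Discount per step: exp(-r*dt) = 0.971902
Stock lattice S(k, i) with i counting down-moves:
  k=0: S(0,0) = 0.9700
  k=1: S(1,0) = 1.0634; S(1,1) = 0.8848
  k=2: S(2,0) = 1.1658; S(2,1) = 0.9700; S(2,2) = 0.8071
Terminal payoffs V(N, i) = max(S_T - K, 0):
  V(2,0) = 0.215778; V(2,1) = 0.020000; V(2,2) = 0.000000
Backward induction: V(k, i) = exp(-r*dt) * [p * V(k+1, i) + (1-p) * V(k+1, i+1)]; then take max(V_cont, immediate exercise) for American.
  V(1,0) = exp(-r*dt) * [p*0.215778 + (1-p)*0.020000] = 0.140086; exercise = 0.113393; V(1,0) = max -> 0.140086
  V(1,1) = exp(-r*dt) * [p*0.020000 + (1-p)*0.000000] = 0.012325; exercise = 0.000000; V(1,1) = max -> 0.012325
  V(0,0) = exp(-r*dt) * [p*0.140086 + (1-p)*0.012325] = 0.090711; exercise = 0.020000; V(0,0) = max -> 0.090711


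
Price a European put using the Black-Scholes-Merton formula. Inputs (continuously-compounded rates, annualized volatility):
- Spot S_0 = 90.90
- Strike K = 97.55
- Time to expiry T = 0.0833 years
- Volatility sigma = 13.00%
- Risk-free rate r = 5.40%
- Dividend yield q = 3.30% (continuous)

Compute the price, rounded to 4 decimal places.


Answer: Price = 6.5077

Derivation:
d1 = (ln(S/K) + (r - q + 0.5*sigma^2) * T) / (sigma * sqrt(T)) = -1.81640209
d2 = d1 - sigma * sqrt(T) = -1.85392235
exp(-rT) = 0.99551190; exp(-qT) = 0.99725487
P = K * exp(-rT) * N(-d2) - S_0 * exp(-qT) * N(-d1)
N(-d1) = 0.96534564; N(-d2) = 0.96812487
P = 97.5500 * 0.99551190 * 0.96812487 - 90.9000 * 0.99725487 * 0.96534564 = 6.5077


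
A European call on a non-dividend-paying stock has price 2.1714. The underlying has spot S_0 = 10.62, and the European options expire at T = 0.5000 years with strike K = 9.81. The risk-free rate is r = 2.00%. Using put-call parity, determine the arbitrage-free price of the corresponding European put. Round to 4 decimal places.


Answer: Put price = 1.2638

Derivation:
Put-call parity: C - P = S_0 * exp(-qT) - K * exp(-rT).
S_0 * exp(-qT) = 10.6200 * 1.00000000 = 10.62000000
K * exp(-rT) = 9.8100 * 0.99004983 = 9.71238887
P = C - S*exp(-qT) + K*exp(-rT)
P = 2.1714 - 10.62000000 + 9.71238887 = 1.2638


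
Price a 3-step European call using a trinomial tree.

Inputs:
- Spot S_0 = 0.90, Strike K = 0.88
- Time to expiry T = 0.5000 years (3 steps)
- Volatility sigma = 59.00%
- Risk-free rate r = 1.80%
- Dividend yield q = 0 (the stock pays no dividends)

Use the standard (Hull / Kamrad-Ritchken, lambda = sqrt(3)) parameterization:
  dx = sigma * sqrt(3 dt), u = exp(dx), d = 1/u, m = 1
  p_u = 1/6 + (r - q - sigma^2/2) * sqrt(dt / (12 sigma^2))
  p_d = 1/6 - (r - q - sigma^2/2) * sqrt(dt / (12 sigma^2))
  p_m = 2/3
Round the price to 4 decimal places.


Answer: Price = V(0,0) = 0.1492

Derivation:
dt = T/N = 0.166667; dx = sigma*sqrt(3*dt) = 0.417193
u = exp(dx) = 1.517695; d = 1/u = 0.658894
p_u = 0.135496, p_m = 0.666667, p_d = 0.197837
Discount per step: exp(-r*dt) = 0.997004
Stock lattice S(k, j) with j the centered position index:
  k=0: S(0,+0) = 0.9000
  k=1: S(1,-1) = 0.5930; S(1,+0) = 0.9000; S(1,+1) = 1.3659
  k=2: S(2,-2) = 0.3907; S(2,-1) = 0.5930; S(2,+0) = 0.9000; S(2,+1) = 1.3659; S(2,+2) = 2.0731
  k=3: S(3,-3) = 0.2574; S(3,-2) = 0.3907; S(3,-1) = 0.5930; S(3,+0) = 0.9000; S(3,+1) = 1.3659; S(3,+2) = 2.0731; S(3,+3) = 3.1463
Terminal payoffs V(N, j) = max(S_T - K, 0):
  V(3,-3) = 0.000000; V(3,-2) = 0.000000; V(3,-1) = 0.000000; V(3,+0) = 0.020000; V(3,+1) = 0.485926; V(3,+2) = 1.193059; V(3,+3) = 2.266273
Backward induction: V(k, j) = exp(-r*dt) * [p_u * V(k+1, j+1) + p_m * V(k+1, j) + p_d * V(k+1, j-1)]
  V(2,-2) = exp(-r*dt) * [p_u*0.000000 + p_m*0.000000 + p_d*0.000000] = 0.000000
  V(2,-1) = exp(-r*dt) * [p_u*0.020000 + p_m*0.000000 + p_d*0.000000] = 0.002702
  V(2,+0) = exp(-r*dt) * [p_u*0.485926 + p_m*0.020000 + p_d*0.000000] = 0.078937
  V(2,+1) = exp(-r*dt) * [p_u*1.193059 + p_m*0.485926 + p_d*0.020000] = 0.488096
  V(2,+2) = exp(-r*dt) * [p_u*2.266273 + p_m*1.193059 + p_d*0.485926] = 1.194988
  V(1,-1) = exp(-r*dt) * [p_u*0.078937 + p_m*0.002702 + p_d*0.000000] = 0.012459
  V(1,+0) = exp(-r*dt) * [p_u*0.488096 + p_m*0.078937 + p_d*0.002702] = 0.118937
  V(1,+1) = exp(-r*dt) * [p_u*1.194988 + p_m*0.488096 + p_d*0.078937] = 0.501423
  V(0,+0) = exp(-r*dt) * [p_u*0.501423 + p_m*0.118937 + p_d*0.012459] = 0.149249


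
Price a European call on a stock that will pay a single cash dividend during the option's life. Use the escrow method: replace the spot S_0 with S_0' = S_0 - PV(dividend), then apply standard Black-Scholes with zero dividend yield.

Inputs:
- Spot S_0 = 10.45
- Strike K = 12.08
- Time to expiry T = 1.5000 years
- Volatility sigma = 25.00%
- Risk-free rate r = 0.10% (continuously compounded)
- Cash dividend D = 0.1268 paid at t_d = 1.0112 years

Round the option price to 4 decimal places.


Answer: Price = 0.6631

Derivation:
PV(D) = D * exp(-r * t_d) = 0.1268 * 0.99898931 = 0.12667184
S_0' = S_0 - PV(D) = 10.4500 - 0.12667184 = 10.32332816
d1 = (ln(S_0'/K) + (r + sigma^2/2)*T) / (sigma*sqrt(T)) = -0.35524130
d2 = d1 - sigma*sqrt(T) = -0.66142751
exp(-rT) = 0.99850112
N(d1) = 0.36120442; N(d2) = 0.25416909
C = S_0' * N(d1) - K * exp(-rT) * N(d2) = 10.32332816 * 0.36120442 - 12.0800 * 0.99850112 * 0.25416909 = 0.6631


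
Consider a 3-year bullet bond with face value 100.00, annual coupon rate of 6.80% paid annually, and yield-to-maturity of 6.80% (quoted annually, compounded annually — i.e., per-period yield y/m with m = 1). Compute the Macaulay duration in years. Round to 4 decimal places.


Answer: Macaulay duration = 2.8130 years

Derivation:
Coupon per period c = face * coupon_rate / m = 6.800000
Periods per year m = 1; per-period yield y/m = 0.068000
Number of cashflows N = 3
Cashflows (t years, CF_t, discount factor 1/(1+y/m)^(m*t), PV):
  t = 1.0000: CF_t = 6.800000, DF = 0.936330, PV = 6.367041
  t = 2.0000: CF_t = 6.800000, DF = 0.876713, PV = 5.961649
  t = 3.0000: CF_t = 106.800000, DF = 0.820892, PV = 87.671310
Price P = sum_t PV_t = 100.000000
Macaulay numerator sum_t t * PV_t:
  t * PV_t at t = 1.0000: 6.367041
  t * PV_t at t = 2.0000: 11.923298
  t * PV_t at t = 3.0000: 263.013929
Macaulay duration D = (sum_t t * PV_t) / P = 281.304269 / 100.000000 = 2.813043


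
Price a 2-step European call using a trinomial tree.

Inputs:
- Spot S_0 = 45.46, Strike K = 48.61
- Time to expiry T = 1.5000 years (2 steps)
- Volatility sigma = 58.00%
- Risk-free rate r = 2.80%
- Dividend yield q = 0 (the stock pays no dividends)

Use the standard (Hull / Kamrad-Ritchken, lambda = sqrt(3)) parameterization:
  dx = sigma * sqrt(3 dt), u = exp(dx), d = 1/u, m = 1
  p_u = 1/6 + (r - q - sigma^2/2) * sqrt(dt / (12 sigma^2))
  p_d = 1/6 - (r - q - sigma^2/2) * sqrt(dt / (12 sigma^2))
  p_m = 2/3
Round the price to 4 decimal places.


dt = T/N = 0.750000; dx = sigma*sqrt(3*dt) = 0.870000
u = exp(dx) = 2.386911; d = 1/u = 0.418952
p_u = 0.106236, p_m = 0.666667, p_d = 0.227098
Discount per step: exp(-r*dt) = 0.979219
Stock lattice S(k, j) with j the centered position index:
  k=0: S(0,+0) = 45.4600
  k=1: S(1,-1) = 19.0455; S(1,+0) = 45.4600; S(1,+1) = 108.5090
  k=2: S(2,-2) = 7.9792; S(2,-1) = 19.0455; S(2,+0) = 45.4600; S(2,+1) = 108.5090; S(2,+2) = 259.0012
Terminal payoffs V(N, j) = max(S_T - K, 0):
  V(2,-2) = 0.000000; V(2,-1) = 0.000000; V(2,+0) = 0.000000; V(2,+1) = 59.898967; V(2,+2) = 210.391232
Backward induction: V(k, j) = exp(-r*dt) * [p_u * V(k+1, j+1) + p_m * V(k+1, j) + p_d * V(k+1, j-1)]
  V(1,-1) = exp(-r*dt) * [p_u*0.000000 + p_m*0.000000 + p_d*0.000000] = 0.000000
  V(1,+0) = exp(-r*dt) * [p_u*59.898967 + p_m*0.000000 + p_d*0.000000] = 6.231167
  V(1,+1) = exp(-r*dt) * [p_u*210.391232 + p_m*59.898967 + p_d*0.000000] = 60.989371
  V(0,+0) = exp(-r*dt) * [p_u*60.989371 + p_m*6.231167 + p_d*0.000000] = 10.412383

Answer: Price = V(0,0) = 10.4124


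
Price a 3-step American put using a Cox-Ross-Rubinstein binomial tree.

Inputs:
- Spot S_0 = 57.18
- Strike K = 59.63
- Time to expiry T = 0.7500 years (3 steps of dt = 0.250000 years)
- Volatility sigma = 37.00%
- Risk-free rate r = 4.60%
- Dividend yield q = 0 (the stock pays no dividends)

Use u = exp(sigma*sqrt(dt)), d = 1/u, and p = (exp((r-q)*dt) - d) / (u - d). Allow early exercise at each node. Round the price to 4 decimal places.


dt = T/N = 0.250000
u = exp(sigma*sqrt(dt)) = 1.203218; d = 1/u = 0.831104
p = (exp((r-q)*dt) - d) / (u - d) = 0.484964
Discount per step: exp(-r*dt) = 0.988566
Stock lattice S(k, i) with i counting down-moves:
  k=0: S(0,0) = 57.1800
  k=1: S(1,0) = 68.8000; S(1,1) = 47.5225
  k=2: S(2,0) = 82.7815; S(2,1) = 57.1800; S(2,2) = 39.4962
  k=3: S(3,0) = 99.6042; S(3,1) = 68.8000; S(3,2) = 47.5225; S(3,3) = 32.8255
Terminal payoffs V(N, i) = max(K - S_T, 0):
  V(3,0) = 0.000000; V(3,1) = 0.000000; V(3,2) = 12.107457; V(3,3) = 26.804548
Backward induction: V(k, i) = exp(-r*dt) * [p * V(k+1, i) + (1-p) * V(k+1, i+1)]; then take max(V_cont, immediate exercise) for American.
  V(2,0) = exp(-r*dt) * [p*0.000000 + (1-p)*0.000000] = 0.000000; exercise = 0.000000; V(2,0) = max -> 0.000000
  V(2,1) = exp(-r*dt) * [p*0.000000 + (1-p)*12.107457] = 6.164472; exercise = 2.450000; V(2,1) = max -> 6.164472
  V(2,2) = exp(-r*dt) * [p*12.107457 + (1-p)*26.804548] = 19.451994; exercise = 20.133811; V(2,2) = max -> 20.133811
  V(1,0) = exp(-r*dt) * [p*0.000000 + (1-p)*6.164472] = 3.138620; exercise = 0.000000; V(1,0) = max -> 3.138620
  V(1,1) = exp(-r*dt) * [p*6.164472 + (1-p)*20.133811] = 13.206429; exercise = 12.107457; V(1,1) = max -> 13.206429
  V(0,0) = exp(-r*dt) * [p*3.138620 + (1-p)*13.206429] = 8.228724; exercise = 2.450000; V(0,0) = max -> 8.228724

Answer: Price = V(0,0) = 8.2287


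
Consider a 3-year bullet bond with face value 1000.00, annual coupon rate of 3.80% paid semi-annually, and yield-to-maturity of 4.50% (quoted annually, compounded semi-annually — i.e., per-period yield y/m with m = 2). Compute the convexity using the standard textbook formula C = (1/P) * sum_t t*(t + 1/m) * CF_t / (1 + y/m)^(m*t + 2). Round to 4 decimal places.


Coupon per period c = face * coupon_rate / m = 19.000000
Periods per year m = 2; per-period yield y/m = 0.022500
Number of cashflows N = 6
Cashflows (t years, CF_t, discount factor 1/(1+y/m)^(m*t), PV):
  t = 0.5000: CF_t = 19.000000, DF = 0.977995, PV = 18.581907
  t = 1.0000: CF_t = 19.000000, DF = 0.956474, PV = 18.173014
  t = 1.5000: CF_t = 19.000000, DF = 0.935427, PV = 17.773119
  t = 2.0000: CF_t = 19.000000, DF = 0.914843, PV = 17.382024
  t = 2.5000: CF_t = 19.000000, DF = 0.894712, PV = 16.999534
  t = 3.0000: CF_t = 1019.000000, DF = 0.875024, PV = 891.649733
Price P = sum_t PV_t = 980.559331
Convexity numerator sum_t t*(t + 1/m) * CF_t / (1+y/m)^(m*t + 2):
  t = 0.5000: term = 8.886560
  t = 1.0000: term = 26.073035
  t = 1.5000: term = 50.998602
  t = 2.0000: term = 83.127306
  t = 2.5000: term = 121.947148
  t = 3.0000: term = 8954.821837
Convexity = (1/P) * sum = 9245.854488 / 980.559331 = 9.429164

Answer: Convexity = 9.4292


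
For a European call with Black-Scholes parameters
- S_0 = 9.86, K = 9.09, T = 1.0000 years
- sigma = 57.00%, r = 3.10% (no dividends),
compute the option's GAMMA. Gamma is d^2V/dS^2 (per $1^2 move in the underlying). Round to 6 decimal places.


d1 = 0.4820372990; d2 = -0.0879627010
phi(d1) = 0.3551842848; exp(-qT) = 1.0000000000; exp(-rT) = 0.9694755731
Gamma = exp(-qT) * phi(d1) / (S * sigma * sqrt(T)) = 1.0000000000 * 0.3551842848 / (9.8600 * 0.5700 * 1.0000000000) = 0.063198

Answer: Gamma = 0.063198


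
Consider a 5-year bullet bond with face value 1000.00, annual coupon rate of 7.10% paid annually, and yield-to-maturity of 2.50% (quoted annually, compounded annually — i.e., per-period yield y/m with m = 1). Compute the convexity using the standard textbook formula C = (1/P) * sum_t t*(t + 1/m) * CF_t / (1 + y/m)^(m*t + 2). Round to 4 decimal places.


Coupon per period c = face * coupon_rate / m = 71.000000
Periods per year m = 1; per-period yield y/m = 0.025000
Number of cashflows N = 5
Cashflows (t years, CF_t, discount factor 1/(1+y/m)^(m*t), PV):
  t = 1.0000: CF_t = 71.000000, DF = 0.975610, PV = 69.268293
  t = 2.0000: CF_t = 71.000000, DF = 0.951814, PV = 67.578822
  t = 3.0000: CF_t = 71.000000, DF = 0.928599, PV = 65.930558
  t = 4.0000: CF_t = 71.000000, DF = 0.905951, PV = 64.322496
  t = 5.0000: CF_t = 1071.000000, DF = 0.883854, PV = 946.607942
Price P = sum_t PV_t = 1213.708111
Convexity numerator sum_t t*(t + 1/m) * CF_t / (1+y/m)^(m*t + 2):
  t = 1.0000: term = 131.861116
  t = 2.0000: term = 385.934975
  t = 3.0000: term = 753.043853
  t = 4.0000: term = 1224.461550
  t = 5.0000: term = 27029.852003
Convexity = (1/P) * sum = 29525.153497 / 1213.708111 = 24.326404

Answer: Convexity = 24.3264


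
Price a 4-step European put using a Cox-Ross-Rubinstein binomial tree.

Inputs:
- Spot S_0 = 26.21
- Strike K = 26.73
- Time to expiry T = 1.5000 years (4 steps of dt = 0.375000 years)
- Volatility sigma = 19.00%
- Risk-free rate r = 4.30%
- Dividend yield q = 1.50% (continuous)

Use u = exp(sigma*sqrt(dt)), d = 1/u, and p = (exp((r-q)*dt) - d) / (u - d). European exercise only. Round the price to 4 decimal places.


dt = T/N = 0.375000
u = exp(sigma*sqrt(dt)) = 1.123390; d = 1/u = 0.890163
p = (exp((r-q)*dt) - d) / (u - d) = 0.516203
Discount per step: exp(-r*dt) = 0.984004
Stock lattice S(k, i) with i counting down-moves:
  k=0: S(0,0) = 26.2100
  k=1: S(1,0) = 29.4440; S(1,1) = 23.3312
  k=2: S(2,0) = 33.0771; S(2,1) = 26.2100; S(2,2) = 20.7685
  k=3: S(3,0) = 37.1585; S(3,1) = 29.4440; S(3,2) = 23.3312; S(3,3) = 18.4874
  k=4: S(4,0) = 41.7435; S(4,1) = 33.0771; S(4,2) = 26.2100; S(4,3) = 20.7685; S(4,4) = 16.4568
Terminal payoffs V(N, i) = max(K - S_T, 0):
  V(4,0) = 0.000000; V(4,1) = 0.000000; V(4,2) = 0.520000; V(4,3) = 5.961457; V(4,4) = 10.273213
Backward induction: V(k, i) = exp(-r*dt) * [p * V(k+1, i) + (1-p) * V(k+1, i+1)].
  V(3,0) = exp(-r*dt) * [p*0.000000 + (1-p)*0.000000] = 0.000000
  V(3,1) = exp(-r*dt) * [p*0.000000 + (1-p)*0.520000] = 0.247550
  V(3,2) = exp(-r*dt) * [p*0.520000 + (1-p)*5.961457] = 3.102134
  V(3,3) = exp(-r*dt) * [p*5.961457 + (1-p)*10.273213] = 7.918748
  V(2,0) = exp(-r*dt) * [p*0.000000 + (1-p)*0.247550] = 0.117848
  V(2,1) = exp(-r*dt) * [p*0.247550 + (1-p)*3.102134] = 1.602540
  V(2,2) = exp(-r*dt) * [p*3.102134 + (1-p)*7.918748] = 5.345503
  V(1,0) = exp(-r*dt) * [p*0.117848 + (1-p)*1.602540] = 0.822763
  V(1,1) = exp(-r*dt) * [p*1.602540 + (1-p)*5.345503] = 3.358776
  V(0,0) = exp(-r*dt) * [p*0.822763 + (1-p)*3.358776] = 2.016893

Answer: Price = V(0,0) = 2.0169


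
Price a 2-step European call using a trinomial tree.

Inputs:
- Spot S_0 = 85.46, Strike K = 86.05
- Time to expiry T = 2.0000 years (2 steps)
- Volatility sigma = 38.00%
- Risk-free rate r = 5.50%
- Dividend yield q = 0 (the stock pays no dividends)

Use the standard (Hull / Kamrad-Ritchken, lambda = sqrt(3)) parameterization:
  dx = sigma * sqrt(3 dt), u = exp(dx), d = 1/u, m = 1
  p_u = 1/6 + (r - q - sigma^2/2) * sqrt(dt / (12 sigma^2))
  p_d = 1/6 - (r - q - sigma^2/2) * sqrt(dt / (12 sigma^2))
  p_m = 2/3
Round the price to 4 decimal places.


dt = T/N = 1.000000; dx = sigma*sqrt(3*dt) = 0.658179
u = exp(dx) = 1.931273; d = 1/u = 0.517793
p_u = 0.153600, p_m = 0.666667, p_d = 0.179733
Discount per step: exp(-r*dt) = 0.946485
Stock lattice S(k, j) with j the centered position index:
  k=0: S(0,+0) = 85.4600
  k=1: S(1,-1) = 44.2506; S(1,+0) = 85.4600; S(1,+1) = 165.0466
  k=2: S(2,-2) = 22.9127; S(2,-1) = 44.2506; S(2,+0) = 85.4600; S(2,+1) = 165.0466; S(2,+2) = 318.7500
Terminal payoffs V(N, j) = max(S_T - K, 0):
  V(2,-2) = 0.000000; V(2,-1) = 0.000000; V(2,+0) = 0.000000; V(2,+1) = 78.996580; V(2,+2) = 232.699983
Backward induction: V(k, j) = exp(-r*dt) * [p_u * V(k+1, j+1) + p_m * V(k+1, j) + p_d * V(k+1, j-1)]
  V(1,-1) = exp(-r*dt) * [p_u*0.000000 + p_m*0.000000 + p_d*0.000000] = 0.000000
  V(1,+0) = exp(-r*dt) * [p_u*78.996580 + p_m*0.000000 + p_d*0.000000] = 11.484556
  V(1,+1) = exp(-r*dt) * [p_u*232.699983 + p_m*78.996580 + p_d*0.000000] = 83.676081
  V(0,+0) = exp(-r*dt) * [p_u*83.676081 + p_m*11.484556 + p_d*0.000000] = 19.411505

Answer: Price = V(0,0) = 19.4115


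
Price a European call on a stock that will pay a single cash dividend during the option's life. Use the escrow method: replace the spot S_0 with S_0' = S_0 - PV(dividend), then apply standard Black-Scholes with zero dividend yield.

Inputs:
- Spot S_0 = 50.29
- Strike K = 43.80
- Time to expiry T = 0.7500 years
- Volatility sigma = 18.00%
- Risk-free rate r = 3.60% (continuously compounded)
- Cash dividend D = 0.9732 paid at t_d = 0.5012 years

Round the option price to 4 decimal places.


PV(D) = D * exp(-r * t_d) = 0.9732 * 0.98211860 = 0.95579783
S_0' = S_0 - PV(D) = 50.2900 - 0.95579783 = 49.33420217
d1 = (ln(S_0'/K) + (r + sigma^2/2)*T) / (sigma*sqrt(T)) = 1.01442867
d2 = d1 - sigma*sqrt(T) = 0.85854409
exp(-rT) = 0.97336124
N(d1) = 0.84481087; N(d2) = 0.80470395
C = S_0' * N(d1) - K * exp(-rT) * N(d2) = 49.33420217 * 0.84481087 - 43.8000 * 0.97336124 * 0.80470395 = 7.3709

Answer: Price = 7.3709


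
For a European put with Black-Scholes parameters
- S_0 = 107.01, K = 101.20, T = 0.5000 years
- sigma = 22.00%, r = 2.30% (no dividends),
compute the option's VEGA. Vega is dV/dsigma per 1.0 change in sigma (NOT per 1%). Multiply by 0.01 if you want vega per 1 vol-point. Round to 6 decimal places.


d1 = 0.5105537953; d2 = 0.3549903035
phi(d1) = 0.3501929040; exp(-qT) = 1.0000000000; exp(-rT) = 0.9885658722
Vega = S * exp(-qT) * phi(d1) * sqrt(T) = 107.0100 * 1.0000000000 * 0.3501929040 * 0.7071067812 = 26.498220

Answer: Vega = 26.498220


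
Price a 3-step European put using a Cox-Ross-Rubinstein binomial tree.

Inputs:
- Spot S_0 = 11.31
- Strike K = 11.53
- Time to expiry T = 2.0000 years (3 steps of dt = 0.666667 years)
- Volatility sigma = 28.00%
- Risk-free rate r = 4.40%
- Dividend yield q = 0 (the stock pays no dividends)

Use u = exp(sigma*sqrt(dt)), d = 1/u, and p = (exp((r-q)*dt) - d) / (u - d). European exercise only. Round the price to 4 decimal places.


Answer: Price = V(0,0) = 1.4935

Derivation:
dt = T/N = 0.666667
u = exp(sigma*sqrt(dt)) = 1.256863; d = 1/u = 0.795632
p = (exp((r-q)*dt) - d) / (u - d) = 0.507633
Discount per step: exp(-r*dt) = 0.971093
Stock lattice S(k, i) with i counting down-moves:
  k=0: S(0,0) = 11.3100
  k=1: S(1,0) = 14.2151; S(1,1) = 8.9986
  k=2: S(2,0) = 17.8665; S(2,1) = 11.3100; S(2,2) = 7.1596
  k=3: S(3,0) = 22.4557; S(3,1) = 14.2151; S(3,2) = 8.9986; S(3,3) = 5.6964
Terminal payoffs V(N, i) = max(K - S_T, 0):
  V(3,0) = 0.000000; V(3,1) = 0.000000; V(3,2) = 2.531407; V(3,3) = 5.833624
Backward induction: V(k, i) = exp(-r*dt) * [p * V(k+1, i) + (1-p) * V(k+1, i+1)].
  V(2,0) = exp(-r*dt) * [p*0.000000 + (1-p)*0.000000] = 0.000000
  V(2,1) = exp(-r*dt) * [p*0.000000 + (1-p)*2.531407] = 1.210352
  V(2,2) = exp(-r*dt) * [p*2.531407 + (1-p)*5.833624] = 4.037134
  V(1,0) = exp(-r*dt) * [p*0.000000 + (1-p)*1.210352] = 0.578711
  V(1,1) = exp(-r*dt) * [p*1.210352 + (1-p)*4.037134] = 2.526946
  V(0,0) = exp(-r*dt) * [p*0.578711 + (1-p)*2.526946] = 1.493500


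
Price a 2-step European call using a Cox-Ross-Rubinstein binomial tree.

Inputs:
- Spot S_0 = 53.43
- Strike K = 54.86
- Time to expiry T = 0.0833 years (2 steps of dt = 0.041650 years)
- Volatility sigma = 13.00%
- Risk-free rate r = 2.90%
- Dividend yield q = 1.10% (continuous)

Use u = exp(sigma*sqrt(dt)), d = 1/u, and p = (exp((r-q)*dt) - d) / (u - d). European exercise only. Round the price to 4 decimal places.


Answer: Price = V(0,0) = 0.3807

Derivation:
dt = T/N = 0.041650
u = exp(sigma*sqrt(dt)) = 1.026886; d = 1/u = 0.973818
p = (exp((r-q)*dt) - d) / (u - d) = 0.507500
Discount per step: exp(-r*dt) = 0.998793
Stock lattice S(k, i) with i counting down-moves:
  k=0: S(0,0) = 53.4300
  k=1: S(1,0) = 54.8665; S(1,1) = 52.0311
  k=2: S(2,0) = 56.3416; S(2,1) = 53.4300; S(2,2) = 50.6688
Terminal payoffs V(N, i) = max(S_T - K, 0):
  V(2,0) = 1.481650; V(2,1) = 0.000000; V(2,2) = 0.000000
Backward induction: V(k, i) = exp(-r*dt) * [p * V(k+1, i) + (1-p) * V(k+1, i+1)].
  V(1,0) = exp(-r*dt) * [p*1.481650 + (1-p)*0.000000] = 0.751030
  V(1,1) = exp(-r*dt) * [p*0.000000 + (1-p)*0.000000] = 0.000000
  V(0,0) = exp(-r*dt) * [p*0.751030 + (1-p)*0.000000] = 0.380688


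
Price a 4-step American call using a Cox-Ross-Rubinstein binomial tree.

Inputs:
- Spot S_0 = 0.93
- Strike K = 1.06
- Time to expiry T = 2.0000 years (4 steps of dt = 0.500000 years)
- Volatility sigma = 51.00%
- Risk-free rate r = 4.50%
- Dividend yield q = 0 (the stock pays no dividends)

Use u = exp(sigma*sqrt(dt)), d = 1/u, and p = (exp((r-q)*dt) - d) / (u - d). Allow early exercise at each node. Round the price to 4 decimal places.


Answer: Price = V(0,0) = 0.2500

Derivation:
dt = T/N = 0.500000
u = exp(sigma*sqrt(dt)) = 1.434225; d = 1/u = 0.697241
p = (exp((r-q)*dt) - d) / (u - d) = 0.441684
Discount per step: exp(-r*dt) = 0.977751
Stock lattice S(k, i) with i counting down-moves:
  k=0: S(0,0) = 0.9300
  k=1: S(1,0) = 1.3338; S(1,1) = 0.6484
  k=2: S(2,0) = 1.9130; S(2,1) = 0.9300; S(2,2) = 0.4521
  k=3: S(3,0) = 2.7437; S(3,1) = 1.3338; S(3,2) = 0.6484; S(3,3) = 0.3152
  k=4: S(4,0) = 3.9351; S(4,1) = 1.9130; S(4,2) = 0.9300; S(4,3) = 0.4521; S(4,4) = 0.2198
Terminal payoffs V(N, i) = max(S_T - K, 0):
  V(4,0) = 2.875064; V(4,1) = 0.853011; V(4,2) = 0.000000; V(4,3) = 0.000000; V(4,4) = 0.000000
Backward induction: V(k, i) = exp(-r*dt) * [p * V(k+1, i) + (1-p) * V(k+1, i+1)]; then take max(V_cont, immediate exercise) for American.
  V(3,0) = exp(-r*dt) * [p*2.875064 + (1-p)*0.853011] = 1.707271; exercise = 1.683687; V(3,0) = max -> 1.707271
  V(3,1) = exp(-r*dt) * [p*0.853011 + (1-p)*0.000000] = 0.368379; exercise = 0.273829; V(3,1) = max -> 0.368379
  V(3,2) = exp(-r*dt) * [p*0.000000 + (1-p)*0.000000] = 0.000000; exercise = 0.000000; V(3,2) = max -> 0.000000
  V(3,3) = exp(-r*dt) * [p*0.000000 + (1-p)*0.000000] = 0.000000; exercise = 0.000000; V(3,3) = max -> 0.000000
  V(2,0) = exp(-r*dt) * [p*1.707271 + (1-p)*0.368379] = 0.938393; exercise = 0.853011; V(2,0) = max -> 0.938393
  V(2,1) = exp(-r*dt) * [p*0.368379 + (1-p)*0.000000] = 0.159087; exercise = 0.000000; V(2,1) = max -> 0.159087
  V(2,2) = exp(-r*dt) * [p*0.000000 + (1-p)*0.000000] = 0.000000; exercise = 0.000000; V(2,2) = max -> 0.000000
  V(1,0) = exp(-r*dt) * [p*0.938393 + (1-p)*0.159087] = 0.492097; exercise = 0.273829; V(1,0) = max -> 0.492097
  V(1,1) = exp(-r*dt) * [p*0.159087 + (1-p)*0.000000] = 0.068703; exercise = 0.000000; V(1,1) = max -> 0.068703
  V(0,0) = exp(-r*dt) * [p*0.492097 + (1-p)*0.068703] = 0.250020; exercise = 0.000000; V(0,0) = max -> 0.250020


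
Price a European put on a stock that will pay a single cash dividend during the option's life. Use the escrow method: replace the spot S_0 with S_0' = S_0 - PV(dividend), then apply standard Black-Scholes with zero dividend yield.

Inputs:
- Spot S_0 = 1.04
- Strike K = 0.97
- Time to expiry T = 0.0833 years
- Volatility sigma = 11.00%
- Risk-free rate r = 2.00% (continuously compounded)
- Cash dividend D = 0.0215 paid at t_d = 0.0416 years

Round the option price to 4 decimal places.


PV(D) = D * exp(-r * t_d) = 0.0215 * 0.99916835 = 0.02148212
S_0' = S_0 - PV(D) = 1.0400 - 0.02148212 = 1.01851788
d1 = (ln(S_0'/K) + (r + sigma^2/2)*T) / (sigma*sqrt(T)) = 1.60570190
d2 = d1 - sigma*sqrt(T) = 1.57395399
exp(-rT) = 0.99833539
N(-d1) = 0.05416971; N(-d2) = 0.05774904
P = K * exp(-rT) * N(-d2) - S_0' * N(-d1) = 0.9700 * 0.99833539 * 0.05774904 - 1.01851788 * 0.05416971 = 0.0008

Answer: Price = 0.0008


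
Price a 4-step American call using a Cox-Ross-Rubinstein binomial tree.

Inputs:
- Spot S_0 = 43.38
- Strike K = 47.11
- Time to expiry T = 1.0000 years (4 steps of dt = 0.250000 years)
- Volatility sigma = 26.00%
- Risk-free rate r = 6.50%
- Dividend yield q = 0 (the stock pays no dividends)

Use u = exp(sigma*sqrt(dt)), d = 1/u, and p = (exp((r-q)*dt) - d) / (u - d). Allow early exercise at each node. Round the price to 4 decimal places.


Answer: Price = V(0,0) = 4.3205

Derivation:
dt = T/N = 0.250000
u = exp(sigma*sqrt(dt)) = 1.138828; d = 1/u = 0.878095
p = (exp((r-q)*dt) - d) / (u - d) = 0.530379
Discount per step: exp(-r*dt) = 0.983881
Stock lattice S(k, i) with i counting down-moves:
  k=0: S(0,0) = 43.3800
  k=1: S(1,0) = 49.4024; S(1,1) = 38.0918
  k=2: S(2,0) = 56.2608; S(2,1) = 43.3800; S(2,2) = 33.4482
  k=3: S(3,0) = 64.0714; S(3,1) = 49.4024; S(3,2) = 38.0918; S(3,3) = 29.3707
  k=4: S(4,0) = 72.9664; S(4,1) = 56.2608; S(4,2) = 43.3800; S(4,3) = 33.4482; S(4,4) = 25.7903
Terminal payoffs V(N, i) = max(S_T - K, 0):
  V(4,0) = 25.856359; V(4,1) = 9.150827; V(4,2) = 0.000000; V(4,3) = 0.000000; V(4,4) = 0.000000
Backward induction: V(k, i) = exp(-r*dt) * [p * V(k+1, i) + (1-p) * V(k+1, i+1)]; then take max(V_cont, immediate exercise) for American.
  V(3,0) = exp(-r*dt) * [p*25.856359 + (1-p)*9.150827] = 17.720778; exercise = 16.961427; V(3,0) = max -> 17.720778
  V(3,1) = exp(-r*dt) * [p*9.150827 + (1-p)*0.000000] = 4.775177; exercise = 2.292375; V(3,1) = max -> 4.775177
  V(3,2) = exp(-r*dt) * [p*0.000000 + (1-p)*0.000000] = 0.000000; exercise = 0.000000; V(3,2) = max -> 0.000000
  V(3,3) = exp(-r*dt) * [p*0.000000 + (1-p)*0.000000] = 0.000000; exercise = 0.000000; V(3,3) = max -> 0.000000
  V(2,0) = exp(-r*dt) * [p*17.720778 + (1-p)*4.775177] = 11.453612; exercise = 9.150827; V(2,0) = max -> 11.453612
  V(2,1) = exp(-r*dt) * [p*4.775177 + (1-p)*0.000000] = 2.491831; exercise = 0.000000; V(2,1) = max -> 2.491831
  V(2,2) = exp(-r*dt) * [p*0.000000 + (1-p)*0.000000] = 0.000000; exercise = 0.000000; V(2,2) = max -> 0.000000
  V(1,0) = exp(-r*dt) * [p*11.453612 + (1-p)*2.491831] = 7.128194; exercise = 2.292375; V(1,0) = max -> 7.128194
  V(1,1) = exp(-r*dt) * [p*2.491831 + (1-p)*0.000000] = 1.300313; exercise = 0.000000; V(1,1) = max -> 1.300313
  V(0,0) = exp(-r*dt) * [p*7.128194 + (1-p)*1.300313] = 4.320517; exercise = 0.000000; V(0,0) = max -> 4.320517


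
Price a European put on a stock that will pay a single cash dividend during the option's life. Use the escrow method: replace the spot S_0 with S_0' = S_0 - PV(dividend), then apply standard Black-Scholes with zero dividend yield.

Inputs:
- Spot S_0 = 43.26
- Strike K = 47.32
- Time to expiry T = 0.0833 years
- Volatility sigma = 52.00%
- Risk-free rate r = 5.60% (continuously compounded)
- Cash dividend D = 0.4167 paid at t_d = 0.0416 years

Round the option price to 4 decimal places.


PV(D) = D * exp(-r * t_d) = 0.4167 * 0.99767311 = 0.41573039
S_0' = S_0 - PV(D) = 43.2600 - 0.41573039 = 42.84426961
d1 = (ln(S_0'/K) + (r + sigma^2/2)*T) / (sigma*sqrt(T)) = -0.55592746
d2 = d1 - sigma*sqrt(T) = -0.70600851
exp(-rT) = 0.99534606
N(-d1) = 0.71086978; N(-d2) = 0.75990858
P = K * exp(-rT) * N(-d2) - S_0' * N(-d1) = 47.3200 * 0.99534606 * 0.75990858 - 42.84426961 * 0.71086978 = 5.3348

Answer: Price = 5.3348


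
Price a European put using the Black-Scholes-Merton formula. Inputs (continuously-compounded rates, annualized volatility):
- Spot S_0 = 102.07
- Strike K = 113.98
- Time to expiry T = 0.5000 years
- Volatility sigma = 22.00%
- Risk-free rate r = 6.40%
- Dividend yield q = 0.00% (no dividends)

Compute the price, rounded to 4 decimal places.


d1 = (ln(S/K) + (r - q + 0.5*sigma^2) * T) / (sigma * sqrt(T)) = -0.42596204
d2 = d1 - sigma * sqrt(T) = -0.58152553
exp(-rT) = 0.96850658; exp(-qT) = 1.00000000
P = K * exp(-rT) * N(-d2) - S_0 * exp(-qT) * N(-d1)
N(-d1) = 0.66493225; N(-d2) = 0.71955684
P = 113.9800 * 0.96850658 * 0.71955684 - 102.0700 * 1.00000000 * 0.66493225 = 11.5625

Answer: Price = 11.5625


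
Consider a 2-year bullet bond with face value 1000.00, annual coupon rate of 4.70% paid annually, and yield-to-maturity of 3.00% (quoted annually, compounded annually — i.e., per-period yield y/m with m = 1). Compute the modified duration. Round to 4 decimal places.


Answer: Modified duration = 1.8988

Derivation:
Coupon per period c = face * coupon_rate / m = 47.000000
Periods per year m = 1; per-period yield y/m = 0.030000
Number of cashflows N = 2
Cashflows (t years, CF_t, discount factor 1/(1+y/m)^(m*t), PV):
  t = 1.0000: CF_t = 47.000000, DF = 0.970874, PV = 45.631068
  t = 2.0000: CF_t = 1047.000000, DF = 0.942596, PV = 986.897917
Price P = sum_t PV_t = 1032.528985
First compute Macaulay numerator sum_t t * PV_t:
  t * PV_t at t = 1.0000: 45.631068
  t * PV_t at t = 2.0000: 1973.795834
Macaulay duration D = 2019.426902 / 1032.528985 = 1.955807
Modified duration = D / (1 + y/m) = 1.955807 / (1 + 0.030000) = 1.898841


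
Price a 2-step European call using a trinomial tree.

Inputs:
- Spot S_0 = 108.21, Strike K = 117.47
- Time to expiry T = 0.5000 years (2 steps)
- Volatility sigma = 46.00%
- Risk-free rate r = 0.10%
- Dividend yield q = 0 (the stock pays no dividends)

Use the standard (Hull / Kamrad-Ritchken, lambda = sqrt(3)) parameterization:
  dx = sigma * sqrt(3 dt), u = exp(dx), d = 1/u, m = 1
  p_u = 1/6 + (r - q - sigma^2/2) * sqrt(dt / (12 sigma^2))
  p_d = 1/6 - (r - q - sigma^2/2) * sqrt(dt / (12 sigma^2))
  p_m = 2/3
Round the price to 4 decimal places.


dt = T/N = 0.250000; dx = sigma*sqrt(3*dt) = 0.398372
u = exp(dx) = 1.489398; d = 1/u = 0.671412
p_u = 0.133783, p_m = 0.666667, p_d = 0.199551
Discount per step: exp(-r*dt) = 0.999750
Stock lattice S(k, j) with j the centered position index:
  k=0: S(0,+0) = 108.2100
  k=1: S(1,-1) = 72.6535; S(1,+0) = 108.2100; S(1,+1) = 161.1677
  k=2: S(2,-2) = 48.7805; S(2,-1) = 72.6535; S(2,+0) = 108.2100; S(2,+1) = 161.1677; S(2,+2) = 240.0428
Terminal payoffs V(N, j) = max(S_T - K, 0):
  V(2,-2) = 0.000000; V(2,-1) = 0.000000; V(2,+0) = 0.000000; V(2,+1) = 43.697705; V(2,+2) = 122.572779
Backward induction: V(k, j) = exp(-r*dt) * [p_u * V(k+1, j+1) + p_m * V(k+1, j) + p_d * V(k+1, j-1)]
  V(1,-1) = exp(-r*dt) * [p_u*0.000000 + p_m*0.000000 + p_d*0.000000] = 0.000000
  V(1,+0) = exp(-r*dt) * [p_u*43.697705 + p_m*0.000000 + p_d*0.000000] = 5.844540
  V(1,+1) = exp(-r*dt) * [p_u*122.572779 + p_m*43.697705 + p_d*0.000000] = 45.518552
  V(0,+0) = exp(-r*dt) * [p_u*45.518552 + p_m*5.844540 + p_d*0.000000] = 9.983463

Answer: Price = V(0,0) = 9.9835


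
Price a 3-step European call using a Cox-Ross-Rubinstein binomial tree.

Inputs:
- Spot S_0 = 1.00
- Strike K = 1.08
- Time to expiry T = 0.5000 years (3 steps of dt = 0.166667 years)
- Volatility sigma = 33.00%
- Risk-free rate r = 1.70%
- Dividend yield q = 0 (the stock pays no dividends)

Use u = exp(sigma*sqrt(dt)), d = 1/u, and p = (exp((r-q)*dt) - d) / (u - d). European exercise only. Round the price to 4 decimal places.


dt = T/N = 0.166667
u = exp(sigma*sqrt(dt)) = 1.144219; d = 1/u = 0.873959
p = (exp((r-q)*dt) - d) / (u - d) = 0.476869
Discount per step: exp(-r*dt) = 0.997171
Stock lattice S(k, i) with i counting down-moves:
  k=0: S(0,0) = 1.0000
  k=1: S(1,0) = 1.1442; S(1,1) = 0.8740
  k=2: S(2,0) = 1.3092; S(2,1) = 1.0000; S(2,2) = 0.7638
  k=3: S(3,0) = 1.4981; S(3,1) = 1.1442; S(3,2) = 0.8740; S(3,3) = 0.6675
Terminal payoffs V(N, i) = max(S_T - K, 0):
  V(3,0) = 0.418052; V(3,1) = 0.064219; V(3,2) = 0.000000; V(3,3) = 0.000000
Backward induction: V(k, i) = exp(-r*dt) * [p * V(k+1, i) + (1-p) * V(k+1, i+1)].
  V(2,0) = exp(-r*dt) * [p*0.418052 + (1-p)*0.064219] = 0.232292
  V(2,1) = exp(-r*dt) * [p*0.064219 + (1-p)*0.000000] = 0.030537
  V(2,2) = exp(-r*dt) * [p*0.000000 + (1-p)*0.000000] = 0.000000
  V(1,0) = exp(-r*dt) * [p*0.232292 + (1-p)*0.030537] = 0.126389
  V(1,1) = exp(-r*dt) * [p*0.030537 + (1-p)*0.000000] = 0.014521
  V(0,0) = exp(-r*dt) * [p*0.126389 + (1-p)*0.014521] = 0.067675

Answer: Price = V(0,0) = 0.0677


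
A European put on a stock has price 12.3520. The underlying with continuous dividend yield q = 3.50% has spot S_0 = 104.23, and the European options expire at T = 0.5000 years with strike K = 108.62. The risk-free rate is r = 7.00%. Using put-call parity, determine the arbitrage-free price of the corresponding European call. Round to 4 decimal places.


Answer: Call price = 9.8898

Derivation:
Put-call parity: C - P = S_0 * exp(-qT) - K * exp(-rT).
S_0 * exp(-qT) = 104.2300 * 0.98265224 = 102.42184252
K * exp(-rT) = 108.6200 * 0.96560542 = 104.88406031
C = P + S*exp(-qT) - K*exp(-rT)
C = 12.3520 + 102.42184252 - 104.88406031 = 9.8898


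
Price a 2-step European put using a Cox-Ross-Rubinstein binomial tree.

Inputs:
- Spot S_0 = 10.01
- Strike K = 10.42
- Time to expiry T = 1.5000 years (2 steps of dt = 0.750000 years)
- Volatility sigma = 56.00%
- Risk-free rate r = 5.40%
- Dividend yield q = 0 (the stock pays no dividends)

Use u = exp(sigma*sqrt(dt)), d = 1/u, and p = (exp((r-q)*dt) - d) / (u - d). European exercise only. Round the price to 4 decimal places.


Answer: Price = V(0,0) = 2.2252

Derivation:
dt = T/N = 0.750000
u = exp(sigma*sqrt(dt)) = 1.624133; d = 1/u = 0.615713
p = (exp((r-q)*dt) - d) / (u - d) = 0.422064
Discount per step: exp(-r*dt) = 0.960309
Stock lattice S(k, i) with i counting down-moves:
  k=0: S(0,0) = 10.0100
  k=1: S(1,0) = 16.2576; S(1,1) = 6.1633
  k=2: S(2,0) = 26.4045; S(2,1) = 10.0100; S(2,2) = 3.7948
Terminal payoffs V(N, i) = max(K - S_T, 0):
  V(2,0) = 0.000000; V(2,1) = 0.410000; V(2,2) = 6.625183
Backward induction: V(k, i) = exp(-r*dt) * [p * V(k+1, i) + (1-p) * V(k+1, i+1)].
  V(1,0) = exp(-r*dt) * [p*0.000000 + (1-p)*0.410000] = 0.227549
  V(1,1) = exp(-r*dt) * [p*0.410000 + (1-p)*6.625183] = 3.843134
  V(0,0) = exp(-r*dt) * [p*0.227549 + (1-p)*3.843134] = 2.225155


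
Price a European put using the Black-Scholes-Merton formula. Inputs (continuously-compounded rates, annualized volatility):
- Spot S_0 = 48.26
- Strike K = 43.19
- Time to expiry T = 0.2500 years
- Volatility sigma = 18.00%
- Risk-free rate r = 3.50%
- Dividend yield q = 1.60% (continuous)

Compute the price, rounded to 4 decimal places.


d1 = (ln(S/K) + (r - q + 0.5*sigma^2) * T) / (sigma * sqrt(T)) = 1.33104526
d2 = d1 - sigma * sqrt(T) = 1.24104526
exp(-rT) = 0.99128817; exp(-qT) = 0.99600799
P = K * exp(-rT) * N(-d2) - S_0 * exp(-qT) * N(-d1)
N(-d1) = 0.09158706; N(-d2) = 0.10729452
P = 43.1900 * 0.99128817 * 0.10729452 - 48.2600 * 0.99600799 * 0.09158706 = 0.1913

Answer: Price = 0.1913


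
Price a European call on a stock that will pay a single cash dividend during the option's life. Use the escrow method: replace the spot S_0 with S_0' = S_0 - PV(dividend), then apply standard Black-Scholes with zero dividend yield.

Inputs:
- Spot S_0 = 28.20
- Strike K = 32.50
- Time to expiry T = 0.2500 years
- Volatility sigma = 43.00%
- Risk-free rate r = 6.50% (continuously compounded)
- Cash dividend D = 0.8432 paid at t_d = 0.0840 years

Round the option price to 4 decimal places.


Answer: Price = 0.8680

Derivation:
PV(D) = D * exp(-r * t_d) = 0.8432 * 0.99455488 = 0.83860867
S_0' = S_0 - PV(D) = 28.2000 - 0.83860867 = 27.36139133
d1 = (ln(S_0'/K) + (r + sigma^2/2)*T) / (sigma*sqrt(T)) = -0.61741695
d2 = d1 - sigma*sqrt(T) = -0.83241695
exp(-rT) = 0.98388132
N(d1) = 0.26847987; N(d2) = 0.20258682
C = S_0' * N(d1) - K * exp(-rT) * N(d2) = 27.36139133 * 0.26847987 - 32.5000 * 0.98388132 * 0.20258682 = 0.8680


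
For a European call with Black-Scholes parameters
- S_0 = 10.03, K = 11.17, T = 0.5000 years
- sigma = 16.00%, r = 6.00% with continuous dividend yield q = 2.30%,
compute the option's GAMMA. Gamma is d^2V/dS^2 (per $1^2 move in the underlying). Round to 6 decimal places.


Answer: Gamma = 0.265975

Derivation:
d1 = -0.7314225138; d2 = -0.8445595988
phi(d1) = 0.3053098916; exp(-qT) = 0.9885658722; exp(-rT) = 0.9704455335
Gamma = exp(-qT) * phi(d1) / (S * sigma * sqrt(T)) = 0.9885658722 * 0.3053098916 / (10.0300 * 0.1600 * 0.7071067812) = 0.265975


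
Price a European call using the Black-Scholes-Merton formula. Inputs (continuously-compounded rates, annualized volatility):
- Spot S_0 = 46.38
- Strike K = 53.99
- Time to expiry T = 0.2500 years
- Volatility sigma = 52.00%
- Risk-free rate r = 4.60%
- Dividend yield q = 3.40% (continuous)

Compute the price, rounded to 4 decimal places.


Answer: Price = 2.2602

Derivation:
d1 = (ln(S/K) + (r - q + 0.5*sigma^2) * T) / (sigma * sqrt(T)) = -0.44280966
d2 = d1 - sigma * sqrt(T) = -0.70280966
exp(-rT) = 0.98856587; exp(-qT) = 0.99153602
C = S_0 * exp(-qT) * N(d1) - K * exp(-rT) * N(d2)
N(d1) = 0.32895171; N(d2) = 0.24108719
C = 46.3800 * 0.99153602 * 0.32895171 - 53.9900 * 0.98856587 * 0.24108719 = 2.2602


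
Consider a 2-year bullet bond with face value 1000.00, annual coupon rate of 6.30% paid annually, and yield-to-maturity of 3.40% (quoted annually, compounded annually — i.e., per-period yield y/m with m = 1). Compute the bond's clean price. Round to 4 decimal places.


Coupon per period c = face * coupon_rate / m = 63.000000
Periods per year m = 1; per-period yield y/m = 0.034000
Number of cashflows N = 2
Cashflows (t years, CF_t, discount factor 1/(1+y/m)^(m*t), PV):
  t = 1.0000: CF_t = 63.000000, DF = 0.967118, PV = 60.928433
  t = 2.0000: CF_t = 1063.000000, DF = 0.935317, PV = 994.242187
Price P = sum_t PV_t = 1055.170621

Answer: Price = 1055.1706


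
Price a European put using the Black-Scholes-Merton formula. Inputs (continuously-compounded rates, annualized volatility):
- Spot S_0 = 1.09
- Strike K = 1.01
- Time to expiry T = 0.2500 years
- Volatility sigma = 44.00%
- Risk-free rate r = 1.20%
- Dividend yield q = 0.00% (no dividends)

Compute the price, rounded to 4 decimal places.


Answer: Price = 0.0562

Derivation:
d1 = (ln(S/K) + (r - q + 0.5*sigma^2) * T) / (sigma * sqrt(T)) = 0.47012439
d2 = d1 - sigma * sqrt(T) = 0.25012439
exp(-rT) = 0.99700450; exp(-qT) = 1.00000000
P = K * exp(-rT) * N(-d2) - S_0 * exp(-qT) * N(-d1)
N(-d1) = 0.31913308; N(-d2) = 0.40124558
P = 1.0100 * 0.99700450 * 0.40124558 - 1.0900 * 1.00000000 * 0.31913308 = 0.0562


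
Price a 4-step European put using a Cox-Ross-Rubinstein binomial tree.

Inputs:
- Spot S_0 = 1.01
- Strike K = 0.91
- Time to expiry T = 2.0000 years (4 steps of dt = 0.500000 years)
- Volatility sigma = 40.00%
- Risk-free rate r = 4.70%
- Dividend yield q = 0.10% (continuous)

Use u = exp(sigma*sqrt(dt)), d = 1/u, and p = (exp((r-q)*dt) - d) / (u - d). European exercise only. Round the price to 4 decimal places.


Answer: Price = V(0,0) = 0.1274

Derivation:
dt = T/N = 0.500000
u = exp(sigma*sqrt(dt)) = 1.326896; d = 1/u = 0.753638
p = (exp((r-q)*dt) - d) / (u - d) = 0.470343
Discount per step: exp(-r*dt) = 0.976774
Stock lattice S(k, i) with i counting down-moves:
  k=0: S(0,0) = 1.0100
  k=1: S(1,0) = 1.3402; S(1,1) = 0.7612
  k=2: S(2,0) = 1.7783; S(2,1) = 1.0100; S(2,2) = 0.5737
  k=3: S(3,0) = 2.3596; S(3,1) = 1.3402; S(3,2) = 0.7612; S(3,3) = 0.4323
  k=4: S(4,0) = 3.1309; S(4,1) = 1.7783; S(4,2) = 1.0100; S(4,3) = 0.5737; S(4,4) = 0.3258
Terminal payoffs V(N, i) = max(K - S_T, 0):
  V(4,0) = 0.000000; V(4,1) = 0.000000; V(4,2) = 0.000000; V(4,3) = 0.336350; V(4,4) = 0.584183
Backward induction: V(k, i) = exp(-r*dt) * [p * V(k+1, i) + (1-p) * V(k+1, i+1)].
  V(3,0) = exp(-r*dt) * [p*0.000000 + (1-p)*0.000000] = 0.000000
  V(3,1) = exp(-r*dt) * [p*0.000000 + (1-p)*0.000000] = 0.000000
  V(3,2) = exp(-r*dt) * [p*0.000000 + (1-p)*0.336350] = 0.174012
  V(3,3) = exp(-r*dt) * [p*0.336350 + (1-p)*0.584183] = 0.456755
  V(2,0) = exp(-r*dt) * [p*0.000000 + (1-p)*0.000000] = 0.000000
  V(2,1) = exp(-r*dt) * [p*0.000000 + (1-p)*0.174012] = 0.090026
  V(2,2) = exp(-r*dt) * [p*0.174012 + (1-p)*0.456755] = 0.316249
  V(1,0) = exp(-r*dt) * [p*0.000000 + (1-p)*0.090026] = 0.046575
  V(1,1) = exp(-r*dt) * [p*0.090026 + (1-p)*0.316249] = 0.204973
  V(0,0) = exp(-r*dt) * [p*0.046575 + (1-p)*0.204973] = 0.127441
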